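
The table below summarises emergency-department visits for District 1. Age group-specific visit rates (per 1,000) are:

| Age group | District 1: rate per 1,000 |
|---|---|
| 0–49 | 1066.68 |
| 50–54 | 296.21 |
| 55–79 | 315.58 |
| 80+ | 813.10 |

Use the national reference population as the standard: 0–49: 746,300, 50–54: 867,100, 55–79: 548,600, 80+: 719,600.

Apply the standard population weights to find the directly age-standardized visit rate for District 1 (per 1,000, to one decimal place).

Standard total = 2,881,600; weights = 0.2590, 0.3009, 0.1904, 0.2497.
Standardized rate: 0.2590×1066.68 + 0.3009×296.21 + 0.1904×315.58 + 0.2497×813.10 = 628.5192 per 1,000.

628.5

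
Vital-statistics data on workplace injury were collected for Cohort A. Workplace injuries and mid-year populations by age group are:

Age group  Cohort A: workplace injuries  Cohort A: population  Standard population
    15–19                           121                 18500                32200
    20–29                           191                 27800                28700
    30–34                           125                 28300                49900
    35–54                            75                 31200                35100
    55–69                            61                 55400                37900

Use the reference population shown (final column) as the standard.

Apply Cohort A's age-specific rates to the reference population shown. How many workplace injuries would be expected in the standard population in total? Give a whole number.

Age-specific rates per 10000 for Cohort A: 65.41, 68.71, 44.17, 24.04, 11.01.
Expected workplace injuries = Σ (standard pop × age-specific rate ÷ 10000)
= 32200×65.41/10000 + 28700×68.71/10000 + 49900×44.17/10000 + 35100×24.04/10000 + 37900×11.01/10000
= 210.61 + 197.18 + 220.41 + 84.38 + 41.73 = 754.30.

754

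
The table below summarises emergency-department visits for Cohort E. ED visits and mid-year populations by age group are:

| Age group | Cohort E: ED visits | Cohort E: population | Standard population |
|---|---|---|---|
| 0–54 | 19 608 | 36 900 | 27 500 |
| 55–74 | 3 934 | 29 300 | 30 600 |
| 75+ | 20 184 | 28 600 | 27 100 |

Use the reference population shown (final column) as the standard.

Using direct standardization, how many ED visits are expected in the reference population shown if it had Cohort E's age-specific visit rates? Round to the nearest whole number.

37847

Age-specific rates per 1 000 for Cohort E: 531.382, 134.266, 705.734.
Expected ED visits = Σ (standard pop × age-specific rate ÷ 1 000)
= 27 500×531.382/1 000 + 30 600×134.266/1 000 + 27 100×705.734/1 000
= 14613.01 + 4108.55 + 19125.40 = 37846.95.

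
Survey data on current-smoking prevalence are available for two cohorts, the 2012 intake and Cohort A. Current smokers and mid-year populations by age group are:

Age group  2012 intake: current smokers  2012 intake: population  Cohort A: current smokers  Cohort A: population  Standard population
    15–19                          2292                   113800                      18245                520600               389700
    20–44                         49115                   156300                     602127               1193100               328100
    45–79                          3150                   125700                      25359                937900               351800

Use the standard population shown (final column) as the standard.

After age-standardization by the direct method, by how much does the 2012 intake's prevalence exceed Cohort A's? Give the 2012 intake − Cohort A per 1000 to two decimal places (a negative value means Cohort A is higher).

Age-specific rates per 1000 for the 2012 intake: 20.141, 314.235, 25.060.
For Cohort A: 35.046, 504.674, 27.038.
Standard total = 1069600; weights = 0.3643, 0.3068, 0.3289.
The 2012 intake: 0.3643×20.141 + 0.3068×314.235 + 0.3289×25.060 = 111.9722 per 1000.
Cohort A: 0.3643×35.046 + 0.3068×504.674 + 0.3289×27.038 = 176.4708 per 1000.
Difference = 111.9722 − 176.4708 = -64.4986.

-64.50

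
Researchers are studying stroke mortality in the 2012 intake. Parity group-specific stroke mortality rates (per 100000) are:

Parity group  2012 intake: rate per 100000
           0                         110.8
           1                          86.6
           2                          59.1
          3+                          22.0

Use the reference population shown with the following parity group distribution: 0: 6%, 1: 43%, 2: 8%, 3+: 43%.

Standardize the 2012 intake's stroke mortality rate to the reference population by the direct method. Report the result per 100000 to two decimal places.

Standard weights: 0.06, 0.43, 0.08, 0.43.
Standardized rate: 0.0600×110.8 + 0.4300×86.6 + 0.0800×59.1 + 0.4300×22.0 = 58.0740 per 100000.

58.07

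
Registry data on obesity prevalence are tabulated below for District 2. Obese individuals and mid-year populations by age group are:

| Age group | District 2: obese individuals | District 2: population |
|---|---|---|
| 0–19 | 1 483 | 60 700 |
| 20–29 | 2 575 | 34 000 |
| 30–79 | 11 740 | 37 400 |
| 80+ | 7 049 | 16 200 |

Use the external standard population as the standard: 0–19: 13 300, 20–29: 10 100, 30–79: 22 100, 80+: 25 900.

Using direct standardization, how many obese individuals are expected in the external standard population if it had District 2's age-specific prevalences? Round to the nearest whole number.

Age-specific rates per 1 000 for District 2: 24.432, 75.735, 313.904, 435.123.
Expected obese individuals = Σ (standard pop × age-specific rate ÷ 1 000)
= 13 300×24.432/1 000 + 10 100×75.735/1 000 + 22 100×313.904/1 000 + 25 900×435.123/1 000
= 324.94 + 764.93 + 6937.27 + 11269.70 = 19296.84.

19297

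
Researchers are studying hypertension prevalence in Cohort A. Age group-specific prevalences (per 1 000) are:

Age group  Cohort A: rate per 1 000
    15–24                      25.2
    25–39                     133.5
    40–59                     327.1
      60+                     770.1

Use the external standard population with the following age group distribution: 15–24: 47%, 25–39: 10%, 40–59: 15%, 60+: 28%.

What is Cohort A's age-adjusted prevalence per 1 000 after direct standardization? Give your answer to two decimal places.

289.89

Standard weights: 0.47, 0.10, 0.15, 0.28.
Standardized rate: 0.4700×25.2 + 0.1000×133.5 + 0.1500×327.1 + 0.2800×770.1 = 289.8870 per 1 000.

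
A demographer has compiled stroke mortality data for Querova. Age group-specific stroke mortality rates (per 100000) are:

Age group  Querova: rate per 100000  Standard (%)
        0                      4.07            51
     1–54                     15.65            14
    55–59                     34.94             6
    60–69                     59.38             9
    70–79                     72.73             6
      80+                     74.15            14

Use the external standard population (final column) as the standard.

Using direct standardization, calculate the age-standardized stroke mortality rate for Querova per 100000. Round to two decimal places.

26.45

Standard weights: 0.51, 0.14, 0.06, 0.09, 0.06, 0.14.
Standardized rate: 0.5100×4.07 + 0.1400×15.65 + 0.0600×34.94 + 0.0900×59.38 + 0.0600×72.73 + 0.1400×74.15 = 26.4521 per 100000.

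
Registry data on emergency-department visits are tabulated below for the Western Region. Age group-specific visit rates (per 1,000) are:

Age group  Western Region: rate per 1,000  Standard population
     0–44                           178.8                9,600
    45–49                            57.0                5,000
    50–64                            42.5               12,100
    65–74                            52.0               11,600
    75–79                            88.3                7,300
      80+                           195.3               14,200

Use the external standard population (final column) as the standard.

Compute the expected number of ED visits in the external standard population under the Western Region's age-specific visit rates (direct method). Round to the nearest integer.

Expected ED visits = Σ (standard pop × age-specific rate ÷ 1,000)
= 9,600×178.8/1,000 + 5,000×57.0/1,000 + 12,100×42.5/1,000 + 11,600×52.0/1,000 + 7,300×88.3/1,000 + 14,200×195.3/1,000
= 1716.48 + 285.00 + 514.25 + 603.20 + 644.59 + 2773.26 = 6536.78.

6537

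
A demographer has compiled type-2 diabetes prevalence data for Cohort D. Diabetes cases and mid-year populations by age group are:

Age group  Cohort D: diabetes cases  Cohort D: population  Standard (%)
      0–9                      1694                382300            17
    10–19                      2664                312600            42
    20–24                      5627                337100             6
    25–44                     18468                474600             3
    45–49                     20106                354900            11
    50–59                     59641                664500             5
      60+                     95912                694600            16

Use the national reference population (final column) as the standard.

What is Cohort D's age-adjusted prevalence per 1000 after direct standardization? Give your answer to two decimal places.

Age-specific rates per 1000 for Cohort D: 4.431, 8.522, 16.692, 38.913, 56.653, 89.753, 138.082.
Standard weights: 0.17, 0.42, 0.06, 0.03, 0.11, 0.05, 0.16.
Standardized rate: 0.1700×4.431 + 0.4200×8.522 + 0.0600×16.692 + 0.0300×38.913 + 0.1100×56.653 + 0.0500×89.753 + 0.1600×138.082 = 39.3141 per 1000.

39.31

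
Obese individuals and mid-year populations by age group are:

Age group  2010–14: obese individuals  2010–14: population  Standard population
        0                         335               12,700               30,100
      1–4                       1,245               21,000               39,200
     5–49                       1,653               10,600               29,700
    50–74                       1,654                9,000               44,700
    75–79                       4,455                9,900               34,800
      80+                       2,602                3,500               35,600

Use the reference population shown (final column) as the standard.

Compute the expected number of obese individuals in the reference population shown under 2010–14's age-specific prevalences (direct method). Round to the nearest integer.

58090

Age-specific rates per 1,000 for 2010–14: 26.378, 59.286, 155.943, 183.778, 450.000, 743.429.
Expected obese individuals = Σ (standard pop × age-specific rate ÷ 1,000)
= 30,100×26.378/1,000 + 39,200×59.286/1,000 + 29,700×155.943/1,000 + 44,700×183.778/1,000 + 34,800×450.000/1,000 + 35,600×743.429/1,000
= 793.98 + 2324.00 + 4631.52 + 8214.87 + 15660.00 + 26466.06 = 58090.42.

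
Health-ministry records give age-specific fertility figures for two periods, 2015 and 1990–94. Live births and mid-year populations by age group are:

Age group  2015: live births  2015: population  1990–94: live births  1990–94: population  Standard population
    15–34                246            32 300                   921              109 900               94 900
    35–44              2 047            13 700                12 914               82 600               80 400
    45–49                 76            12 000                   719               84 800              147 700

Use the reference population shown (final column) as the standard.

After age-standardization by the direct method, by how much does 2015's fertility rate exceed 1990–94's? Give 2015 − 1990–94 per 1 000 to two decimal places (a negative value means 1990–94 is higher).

Age-specific rates per 1 000 for 2015: 7.616, 149.416, 6.333.
For 1990–94: 8.380, 156.344, 8.479.
Standard total = 323 000; weights = 0.2938, 0.2489, 0.4573.
2015: 0.2938×7.616 + 0.2489×149.416 + 0.4573×6.333 = 42.3259 per 1 000.
1990–94: 0.2938×8.380 + 0.2489×156.344 + 0.4573×8.479 = 45.2559 per 1 000.
Difference = 42.3259 − 45.2559 = -2.9300.

-2.93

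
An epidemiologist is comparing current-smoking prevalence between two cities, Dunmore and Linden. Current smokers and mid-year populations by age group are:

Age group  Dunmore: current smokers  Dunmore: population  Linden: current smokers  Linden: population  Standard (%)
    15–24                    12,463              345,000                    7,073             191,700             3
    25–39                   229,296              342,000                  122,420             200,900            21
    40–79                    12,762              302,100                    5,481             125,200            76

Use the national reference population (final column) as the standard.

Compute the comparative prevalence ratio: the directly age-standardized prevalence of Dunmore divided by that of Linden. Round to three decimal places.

Age-specific rates per 1,000 for Dunmore: 36.125, 670.456, 42.244.
For Linden: 36.896, 609.358, 43.778.
Standard weights: 0.03, 0.21, 0.76.
Dunmore: 0.0300×36.125 + 0.2100×670.456 + 0.7600×42.244 = 173.9852 per 1,000.
Linden: 0.0300×36.896 + 0.2100×609.358 + 0.7600×43.778 = 162.3433 per 1,000.
Ratio = 173.9852 ÷ 162.3433 = 1.07171.

1.072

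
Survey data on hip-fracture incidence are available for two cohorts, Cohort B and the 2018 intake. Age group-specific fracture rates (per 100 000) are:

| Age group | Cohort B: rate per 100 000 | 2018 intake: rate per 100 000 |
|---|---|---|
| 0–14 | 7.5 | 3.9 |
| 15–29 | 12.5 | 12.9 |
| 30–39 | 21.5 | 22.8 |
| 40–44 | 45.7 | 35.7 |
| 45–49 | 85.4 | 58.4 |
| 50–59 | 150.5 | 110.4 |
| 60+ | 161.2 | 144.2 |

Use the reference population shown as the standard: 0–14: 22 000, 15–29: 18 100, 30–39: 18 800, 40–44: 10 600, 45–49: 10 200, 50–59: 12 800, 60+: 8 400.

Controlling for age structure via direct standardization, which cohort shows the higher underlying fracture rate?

Cohort B

Standard total = 100 900; weights = 0.2180, 0.1794, 0.1863, 0.1051, 0.1011, 0.1269, 0.0833.
Cohort B: 0.2180×7.5 + 0.1794×12.5 + 0.1863×21.5 + 0.1051×45.7 + 0.1011×85.4 + 0.1269×150.5 + 0.0833×161.2 = 53.8298 per 100 000.
The 2018 intake: 0.2180×3.9 + 0.1794×12.9 + 0.1863×22.8 + 0.1051×35.7 + 0.1011×58.4 + 0.1269×110.4 + 0.0833×144.2 = 43.0766 per 100 000.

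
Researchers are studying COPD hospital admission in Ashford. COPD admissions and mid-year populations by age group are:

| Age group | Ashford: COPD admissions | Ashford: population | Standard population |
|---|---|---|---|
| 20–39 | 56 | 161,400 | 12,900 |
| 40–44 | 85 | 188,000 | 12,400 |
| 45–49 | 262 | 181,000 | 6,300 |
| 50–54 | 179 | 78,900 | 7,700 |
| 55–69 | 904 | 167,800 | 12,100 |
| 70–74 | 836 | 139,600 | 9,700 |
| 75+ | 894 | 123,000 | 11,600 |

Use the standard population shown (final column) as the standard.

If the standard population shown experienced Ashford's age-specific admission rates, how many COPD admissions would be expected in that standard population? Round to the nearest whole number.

244

Age-specific rates per 10,000 for Ashford: 3.47, 4.52, 14.48, 22.69, 53.87, 59.89, 72.68.
Expected COPD admissions = Σ (standard pop × age-specific rate ÷ 10,000)
= 12,900×3.47/10,000 + 12,400×4.52/10,000 + 6,300×14.48/10,000 + 7,700×22.69/10,000 + 12,100×53.87/10,000 + 9,700×59.89/10,000 + 11,600×72.68/10,000
= 4.48 + 5.61 + 9.12 + 17.47 + 65.19 + 58.09 + 84.31 = 244.26.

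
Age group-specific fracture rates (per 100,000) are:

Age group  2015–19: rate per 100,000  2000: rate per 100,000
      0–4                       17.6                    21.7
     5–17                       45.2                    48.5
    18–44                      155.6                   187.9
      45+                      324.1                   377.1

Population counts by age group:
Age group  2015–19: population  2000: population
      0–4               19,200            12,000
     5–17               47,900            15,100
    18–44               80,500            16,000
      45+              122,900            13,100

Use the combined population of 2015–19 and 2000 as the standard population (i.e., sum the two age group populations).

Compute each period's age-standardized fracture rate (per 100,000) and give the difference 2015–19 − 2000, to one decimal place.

-32.6

Combined standard total = 326,700; weights = 0.0955, 0.1928, 0.2954, 0.4163.
2015–19: 0.0955×17.6 + 0.1928×45.2 + 0.2954×155.6 + 0.4163×324.1 = 191.2755 per 100,000.
2000: 0.0955×21.7 + 0.1928×48.5 + 0.2954×187.9 + 0.4163×377.1 = 223.9072 per 100,000.
Difference = 191.2755 − 223.9072 = -32.6317.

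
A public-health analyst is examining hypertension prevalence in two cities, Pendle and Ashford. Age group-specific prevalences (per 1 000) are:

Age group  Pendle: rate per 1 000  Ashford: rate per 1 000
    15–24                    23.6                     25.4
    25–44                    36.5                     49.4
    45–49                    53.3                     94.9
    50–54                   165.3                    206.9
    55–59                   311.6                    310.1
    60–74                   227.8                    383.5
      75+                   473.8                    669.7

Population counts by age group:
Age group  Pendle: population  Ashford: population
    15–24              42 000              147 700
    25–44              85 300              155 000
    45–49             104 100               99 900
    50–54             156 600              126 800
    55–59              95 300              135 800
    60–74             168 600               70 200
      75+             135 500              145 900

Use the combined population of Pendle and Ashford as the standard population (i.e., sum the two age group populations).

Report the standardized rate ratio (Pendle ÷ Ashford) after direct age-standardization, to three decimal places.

Combined standard total = 1 668 700; weights = 0.1137, 0.1440, 0.1223, 0.1698, 0.1385, 0.1431, 0.1686.
Pendle: 0.1137×23.6 + 0.1440×36.5 + 0.1223×53.3 + 0.1698×165.3 + 0.1385×311.6 + 0.1431×227.8 + 0.1686×473.8 = 198.1805 per 1 000.
Ashford: 0.1137×25.4 + 0.1440×49.4 + 0.1223×94.9 + 0.1698×206.9 + 0.1385×310.1 + 0.1431×383.5 + 0.1686×669.7 = 267.5027 per 1 000.
Ratio = 198.1805 ÷ 267.5027 = 0.74085.

0.741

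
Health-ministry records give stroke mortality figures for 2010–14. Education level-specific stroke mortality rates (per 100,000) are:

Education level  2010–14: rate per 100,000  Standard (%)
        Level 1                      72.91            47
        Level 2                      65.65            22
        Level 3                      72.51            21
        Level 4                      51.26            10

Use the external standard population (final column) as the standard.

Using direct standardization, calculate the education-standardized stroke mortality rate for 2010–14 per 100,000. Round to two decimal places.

Standard weights: 0.47, 0.22, 0.21, 0.10.
Standardized rate: 0.4700×72.91 + 0.2200×65.65 + 0.2100×72.51 + 0.1000×51.26 = 69.0638 per 100,000.

69.06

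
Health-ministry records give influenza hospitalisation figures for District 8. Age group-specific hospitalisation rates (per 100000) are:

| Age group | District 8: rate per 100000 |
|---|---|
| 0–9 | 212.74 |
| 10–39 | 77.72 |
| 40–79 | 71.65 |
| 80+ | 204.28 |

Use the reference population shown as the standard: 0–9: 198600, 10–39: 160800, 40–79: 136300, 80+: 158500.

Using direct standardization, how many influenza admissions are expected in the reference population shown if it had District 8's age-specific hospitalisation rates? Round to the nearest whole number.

969

Expected influenza admissions = Σ (standard pop × age-specific rate ÷ 100000)
= 198600×212.74/100000 + 160800×77.72/100000 + 136300×71.65/100000 + 158500×204.28/100000
= 422.50 + 124.97 + 97.66 + 323.78 = 968.92.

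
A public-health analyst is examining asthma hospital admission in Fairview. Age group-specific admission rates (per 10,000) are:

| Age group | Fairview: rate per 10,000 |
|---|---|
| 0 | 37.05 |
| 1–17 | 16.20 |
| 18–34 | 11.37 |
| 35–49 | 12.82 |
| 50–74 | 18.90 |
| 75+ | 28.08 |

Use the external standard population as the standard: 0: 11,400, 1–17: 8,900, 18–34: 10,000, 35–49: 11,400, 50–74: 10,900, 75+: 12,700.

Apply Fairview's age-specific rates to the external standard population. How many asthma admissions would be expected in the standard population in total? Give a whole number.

Expected asthma admissions = Σ (standard pop × age-specific rate ÷ 10,000)
= 11,400×37.05/10,000 + 8,900×16.20/10,000 + 10,000×11.37/10,000 + 11,400×12.82/10,000 + 10,900×18.90/10,000 + 12,700×28.08/10,000
= 42.24 + 14.42 + 11.37 + 14.61 + 20.60 + 35.66 = 138.90.

139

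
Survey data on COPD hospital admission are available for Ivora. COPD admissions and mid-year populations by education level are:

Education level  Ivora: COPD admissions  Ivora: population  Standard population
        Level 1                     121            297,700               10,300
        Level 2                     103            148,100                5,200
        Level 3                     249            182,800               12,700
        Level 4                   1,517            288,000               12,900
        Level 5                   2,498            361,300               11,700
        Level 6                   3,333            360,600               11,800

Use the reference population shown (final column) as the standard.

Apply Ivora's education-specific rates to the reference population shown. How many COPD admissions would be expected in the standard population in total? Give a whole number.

Education-specific rates per 10,000 for Ivora: 4.06, 6.95, 13.62, 52.67, 69.14, 92.43.
Expected COPD admissions = Σ (standard pop × education-specific rate ÷ 10,000)
= 10,300×4.06/10,000 + 5,200×6.95/10,000 + 12,700×13.62/10,000 + 12,900×52.67/10,000 + 11,700×69.14/10,000 + 11,800×92.43/10,000
= 4.19 + 3.62 + 17.30 + 67.95 + 80.89 + 109.07 = 283.01.

283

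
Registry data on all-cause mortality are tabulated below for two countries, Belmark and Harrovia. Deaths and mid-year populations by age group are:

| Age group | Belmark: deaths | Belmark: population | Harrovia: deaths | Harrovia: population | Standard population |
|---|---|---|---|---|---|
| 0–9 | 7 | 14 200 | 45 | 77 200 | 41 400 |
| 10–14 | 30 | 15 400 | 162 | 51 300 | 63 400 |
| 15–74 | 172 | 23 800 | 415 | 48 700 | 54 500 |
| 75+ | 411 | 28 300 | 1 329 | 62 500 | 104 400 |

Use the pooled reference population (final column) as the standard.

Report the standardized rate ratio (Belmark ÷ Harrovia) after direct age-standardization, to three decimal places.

0.706

Age-specific rates per 100 000 for Belmark: 49.30, 194.81, 722.69, 1452.30.
For Harrovia: 58.29, 315.79, 852.16, 2126.40.
Standard total = 263 700; weights = 0.1570, 0.2404, 0.2067, 0.3959.
Belmark: 0.1570×49.30 + 0.2404×194.81 + 0.2067×722.69 + 0.3959×1452.30 = 778.9072 per 100 000.
Harrovia: 0.1570×58.29 + 0.2404×315.79 + 0.2067×852.16 + 0.3959×2126.40 = 1103.0449 per 100 000.
Ratio = 778.9072 ÷ 1103.0449 = 0.70614.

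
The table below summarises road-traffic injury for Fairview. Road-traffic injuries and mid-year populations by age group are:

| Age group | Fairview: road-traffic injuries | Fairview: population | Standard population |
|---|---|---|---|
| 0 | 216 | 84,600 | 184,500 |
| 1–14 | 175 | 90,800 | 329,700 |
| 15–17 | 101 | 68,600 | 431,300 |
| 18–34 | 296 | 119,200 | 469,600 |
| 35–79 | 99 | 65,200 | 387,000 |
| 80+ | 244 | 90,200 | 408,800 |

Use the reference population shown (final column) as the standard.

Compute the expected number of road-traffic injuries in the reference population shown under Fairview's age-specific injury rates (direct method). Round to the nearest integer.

Age-specific rates per 100,000 for Fairview: 255.32, 192.73, 147.23, 248.32, 151.84, 270.51.
Expected road-traffic injuries = Σ (standard pop × age-specific rate ÷ 100,000)
= 184,500×255.32/100,000 + 329,700×192.73/100,000 + 431,300×147.23/100,000 + 469,600×248.32/100,000 + 387,000×151.84/100,000 + 408,800×270.51/100,000
= 471.06 + 635.44 + 635.00 + 1166.12 + 587.62 + 1105.84 = 4601.09.

4601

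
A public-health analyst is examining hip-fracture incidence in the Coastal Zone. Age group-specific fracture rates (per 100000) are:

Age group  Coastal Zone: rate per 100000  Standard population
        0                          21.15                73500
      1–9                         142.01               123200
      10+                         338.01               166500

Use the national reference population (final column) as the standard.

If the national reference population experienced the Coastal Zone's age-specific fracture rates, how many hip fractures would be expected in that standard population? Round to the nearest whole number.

Expected hip fractures = Σ (standard pop × age-specific rate ÷ 100000)
= 73500×21.15/100000 + 123200×142.01/100000 + 166500×338.01/100000
= 15.55 + 174.96 + 562.79 = 753.29.

753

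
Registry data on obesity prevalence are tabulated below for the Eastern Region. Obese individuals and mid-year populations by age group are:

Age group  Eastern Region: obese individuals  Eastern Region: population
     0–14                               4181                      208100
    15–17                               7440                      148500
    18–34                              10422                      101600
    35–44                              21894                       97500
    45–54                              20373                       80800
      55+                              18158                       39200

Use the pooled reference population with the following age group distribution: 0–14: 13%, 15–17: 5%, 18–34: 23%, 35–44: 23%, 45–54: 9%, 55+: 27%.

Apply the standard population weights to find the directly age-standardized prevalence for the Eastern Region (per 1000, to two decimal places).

228.12

Age-specific rates per 1000 for the Eastern Region: 20.091, 50.101, 102.579, 224.554, 252.141, 463.214.
Standard weights: 0.13, 0.05, 0.23, 0.23, 0.09, 0.27.
Standardized rate: 0.1300×20.091 + 0.0500×50.101 + 0.2300×102.579 + 0.2300×224.554 + 0.0900×252.141 + 0.2700×463.214 = 228.1180 per 1000.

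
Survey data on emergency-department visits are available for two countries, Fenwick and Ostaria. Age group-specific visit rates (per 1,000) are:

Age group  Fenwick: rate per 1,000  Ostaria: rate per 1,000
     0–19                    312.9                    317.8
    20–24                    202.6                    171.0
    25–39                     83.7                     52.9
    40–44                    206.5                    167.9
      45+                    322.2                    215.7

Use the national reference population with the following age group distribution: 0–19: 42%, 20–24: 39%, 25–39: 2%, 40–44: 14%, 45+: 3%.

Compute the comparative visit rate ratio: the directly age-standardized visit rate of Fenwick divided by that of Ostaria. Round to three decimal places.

1.084

Standard weights: 0.42, 0.39, 0.02, 0.14, 0.03.
Fenwick: 0.4200×312.9 + 0.3900×202.6 + 0.0200×83.7 + 0.1400×206.5 + 0.0300×322.2 = 250.6820 per 1,000.
Ostaria: 0.4200×317.8 + 0.3900×171.0 + 0.0200×52.9 + 0.1400×167.9 + 0.0300×215.7 = 231.2010 per 1,000.
Ratio = 250.6820 ÷ 231.2010 = 1.08426.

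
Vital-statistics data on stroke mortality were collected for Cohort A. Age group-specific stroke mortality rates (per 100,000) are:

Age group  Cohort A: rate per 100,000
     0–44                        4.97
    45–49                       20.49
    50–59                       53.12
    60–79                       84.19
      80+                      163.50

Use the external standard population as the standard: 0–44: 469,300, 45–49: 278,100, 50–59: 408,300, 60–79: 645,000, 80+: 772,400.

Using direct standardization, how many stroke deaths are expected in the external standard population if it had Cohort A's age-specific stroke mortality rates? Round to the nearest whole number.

Expected stroke deaths = Σ (standard pop × age-specific rate ÷ 100,000)
= 469,300×4.97/100,000 + 278,100×20.49/100,000 + 408,300×53.12/100,000 + 645,000×84.19/100,000 + 772,400×163.50/100,000
= 23.32 + 56.98 + 216.89 + 543.03 + 1262.87 = 2103.10.

2103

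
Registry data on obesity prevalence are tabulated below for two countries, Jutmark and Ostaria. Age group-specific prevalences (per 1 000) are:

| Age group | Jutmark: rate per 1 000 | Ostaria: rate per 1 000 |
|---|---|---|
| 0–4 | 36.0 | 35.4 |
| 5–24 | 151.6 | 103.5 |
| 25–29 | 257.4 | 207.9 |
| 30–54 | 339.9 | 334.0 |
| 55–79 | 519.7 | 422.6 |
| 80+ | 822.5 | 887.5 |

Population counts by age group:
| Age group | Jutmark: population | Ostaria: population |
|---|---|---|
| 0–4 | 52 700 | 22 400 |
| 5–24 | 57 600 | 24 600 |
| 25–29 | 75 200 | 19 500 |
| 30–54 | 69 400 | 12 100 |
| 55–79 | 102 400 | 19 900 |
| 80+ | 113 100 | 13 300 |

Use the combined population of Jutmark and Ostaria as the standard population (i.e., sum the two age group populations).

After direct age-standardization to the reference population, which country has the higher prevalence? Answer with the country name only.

Combined standard total = 582 200; weights = 0.1290, 0.1412, 0.1627, 0.1400, 0.2101, 0.2171.
Jutmark: 0.1290×36.0 + 0.1412×151.6 + 0.1627×257.4 + 0.1400×339.9 + 0.2101×519.7 + 0.2171×822.5 = 403.2395 per 1 000.
Ostaria: 0.1290×35.4 + 0.1412×103.5 + 0.1627×207.9 + 0.1400×334.0 + 0.2101×422.6 + 0.2171×887.5 = 381.2081 per 1 000.

Jutmark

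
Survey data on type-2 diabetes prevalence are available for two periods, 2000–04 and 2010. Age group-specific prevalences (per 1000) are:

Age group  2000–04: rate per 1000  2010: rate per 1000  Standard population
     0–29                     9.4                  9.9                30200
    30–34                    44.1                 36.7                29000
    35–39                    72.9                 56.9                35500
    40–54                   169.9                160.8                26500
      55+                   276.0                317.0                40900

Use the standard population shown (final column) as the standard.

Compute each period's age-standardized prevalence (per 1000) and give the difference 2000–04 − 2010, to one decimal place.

-4.1

Standard total = 162100; weights = 0.1863, 0.1789, 0.2190, 0.1635, 0.2523.
2000–04: 0.1863×9.4 + 0.1789×44.1 + 0.2190×72.9 + 0.1635×169.9 + 0.2523×276.0 = 123.0196 per 1000.
2010: 0.1863×9.9 + 0.1789×36.7 + 0.2190×56.9 + 0.1635×160.8 + 0.2523×317.0 = 127.1421 per 1000.
Difference = 123.0196 − 127.1421 = -4.1225.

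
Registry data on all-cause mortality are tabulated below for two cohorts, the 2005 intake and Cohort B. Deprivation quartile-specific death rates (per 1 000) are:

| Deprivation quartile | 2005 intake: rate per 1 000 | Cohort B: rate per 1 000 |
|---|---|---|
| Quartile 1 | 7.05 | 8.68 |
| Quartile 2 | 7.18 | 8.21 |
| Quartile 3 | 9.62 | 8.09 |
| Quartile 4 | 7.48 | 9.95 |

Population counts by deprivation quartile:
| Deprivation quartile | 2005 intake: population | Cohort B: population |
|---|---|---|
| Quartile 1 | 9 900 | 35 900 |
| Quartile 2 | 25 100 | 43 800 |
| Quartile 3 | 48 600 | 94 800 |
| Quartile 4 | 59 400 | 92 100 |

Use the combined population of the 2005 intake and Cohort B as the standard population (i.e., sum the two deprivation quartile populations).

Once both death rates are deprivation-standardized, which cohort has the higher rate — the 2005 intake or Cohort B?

Cohort B

Combined standard total = 409 600; weights = 0.1118, 0.1682, 0.3501, 0.3699.
The 2005 intake: 0.1118×7.05 + 0.1682×7.18 + 0.3501×9.62 + 0.3699×7.48 = 8.1307 per 1 000.
Cohort B: 0.1118×8.68 + 0.1682×8.21 + 0.3501×8.09 + 0.3699×9.95 = 8.8641 per 1 000.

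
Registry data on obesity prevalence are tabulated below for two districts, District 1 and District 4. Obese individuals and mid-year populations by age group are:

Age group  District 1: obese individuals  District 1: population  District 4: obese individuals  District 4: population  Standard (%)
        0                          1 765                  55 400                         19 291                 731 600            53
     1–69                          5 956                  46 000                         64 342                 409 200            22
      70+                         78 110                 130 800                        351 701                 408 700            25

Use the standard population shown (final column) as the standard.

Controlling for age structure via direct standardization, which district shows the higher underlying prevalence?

Age-specific rates per 1 000 for District 1: 31.859, 129.478, 597.171.
For District 4: 26.368, 157.239, 860.536.
Standard weights: 0.53, 0.22, 0.25.
District 1: 0.5300×31.859 + 0.2200×129.478 + 0.2500×597.171 = 194.6634 per 1 000.
District 4: 0.5300×26.368 + 0.2200×157.239 + 0.2500×860.536 = 263.7016 per 1 000.
The crude rates (369.64 vs 280.95) would put District 1 higher, but that reflects its age composition; once standardized to a common age structure, District 4 has the higher underlying rate.

District 4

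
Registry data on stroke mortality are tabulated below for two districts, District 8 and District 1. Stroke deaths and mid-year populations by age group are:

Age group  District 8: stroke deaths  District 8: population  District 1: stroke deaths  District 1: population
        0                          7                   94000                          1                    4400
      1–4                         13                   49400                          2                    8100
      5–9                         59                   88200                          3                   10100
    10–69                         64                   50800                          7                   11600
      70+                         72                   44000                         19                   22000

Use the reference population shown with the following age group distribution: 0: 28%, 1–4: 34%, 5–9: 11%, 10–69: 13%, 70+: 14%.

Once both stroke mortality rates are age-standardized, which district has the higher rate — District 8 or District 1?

District 8

Age-specific rates per 100000 for District 8: 7.45, 26.32, 66.89, 125.98, 163.64.
For District 1: 22.73, 24.69, 29.70, 60.34, 86.36.
Standard weights: 0.28, 0.34, 0.11, 0.13, 0.14.
District 8: 0.2800×7.45 + 0.3400×26.32 + 0.1100×66.89 + 0.1300×125.98 + 0.1400×163.64 = 57.6778 per 100000.
District 1: 0.2800×22.73 + 0.3400×24.69 + 0.1100×29.70 + 0.1300×60.34 + 0.1400×86.36 = 37.9618 per 100000.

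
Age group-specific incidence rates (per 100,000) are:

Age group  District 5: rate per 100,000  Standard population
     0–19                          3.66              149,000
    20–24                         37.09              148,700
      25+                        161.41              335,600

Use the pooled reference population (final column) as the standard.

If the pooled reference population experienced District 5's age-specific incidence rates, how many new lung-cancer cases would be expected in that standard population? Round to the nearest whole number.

Expected new lung-cancer cases = Σ (standard pop × age-specific rate ÷ 100,000)
= 149,000×3.66/100,000 + 148,700×37.09/100,000 + 335,600×161.41/100,000
= 5.45 + 55.15 + 541.69 = 602.30.

602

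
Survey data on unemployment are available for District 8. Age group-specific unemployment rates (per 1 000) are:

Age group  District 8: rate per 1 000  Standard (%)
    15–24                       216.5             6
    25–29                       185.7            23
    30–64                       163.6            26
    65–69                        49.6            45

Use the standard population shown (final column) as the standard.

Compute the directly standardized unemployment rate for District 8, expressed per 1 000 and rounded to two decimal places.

120.56

Standard weights: 0.06, 0.23, 0.26, 0.45.
Standardized rate: 0.0600×216.5 + 0.2300×185.7 + 0.2600×163.6 + 0.4500×49.6 = 120.5570 per 1 000.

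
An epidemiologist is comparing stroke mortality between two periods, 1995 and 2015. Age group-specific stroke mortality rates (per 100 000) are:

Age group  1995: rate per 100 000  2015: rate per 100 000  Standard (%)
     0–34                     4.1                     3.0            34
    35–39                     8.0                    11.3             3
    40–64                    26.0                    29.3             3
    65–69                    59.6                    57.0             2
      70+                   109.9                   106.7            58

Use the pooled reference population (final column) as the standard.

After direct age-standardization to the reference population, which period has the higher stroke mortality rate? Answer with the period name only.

1995

Standard weights: 0.34, 0.03, 0.03, 0.02, 0.58.
1995: 0.3400×4.1 + 0.0300×8.0 + 0.0300×26.0 + 0.0200×59.6 + 0.5800×109.9 = 67.3480 per 100 000.
2015: 0.3400×3.0 + 0.0300×11.3 + 0.0300×29.3 + 0.0200×57.0 + 0.5800×106.7 = 65.2640 per 100 000.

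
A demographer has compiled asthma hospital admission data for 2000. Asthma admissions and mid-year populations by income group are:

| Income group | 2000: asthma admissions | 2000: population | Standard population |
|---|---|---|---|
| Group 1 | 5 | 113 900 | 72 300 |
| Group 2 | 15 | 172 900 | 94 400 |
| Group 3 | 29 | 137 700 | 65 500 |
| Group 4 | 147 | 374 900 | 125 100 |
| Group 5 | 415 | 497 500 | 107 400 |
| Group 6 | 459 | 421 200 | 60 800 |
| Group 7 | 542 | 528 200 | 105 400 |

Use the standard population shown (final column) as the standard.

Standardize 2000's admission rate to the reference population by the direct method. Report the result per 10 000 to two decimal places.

5.36

Income-specific rates per 10 000 for 2000: 0.44, 0.87, 2.11, 3.92, 8.34, 10.90, 10.26.
Standard total = 630 900; weights = 0.1146, 0.1496, 0.1038, 0.1983, 0.1702, 0.0964, 0.1671.
Standardized rate: 0.1146×0.44 + 0.1496×0.87 + 0.1038×2.11 + 0.1983×3.92 + 0.1702×8.34 + 0.0964×10.90 + 0.1671×10.26 = 5.3608 per 10 000.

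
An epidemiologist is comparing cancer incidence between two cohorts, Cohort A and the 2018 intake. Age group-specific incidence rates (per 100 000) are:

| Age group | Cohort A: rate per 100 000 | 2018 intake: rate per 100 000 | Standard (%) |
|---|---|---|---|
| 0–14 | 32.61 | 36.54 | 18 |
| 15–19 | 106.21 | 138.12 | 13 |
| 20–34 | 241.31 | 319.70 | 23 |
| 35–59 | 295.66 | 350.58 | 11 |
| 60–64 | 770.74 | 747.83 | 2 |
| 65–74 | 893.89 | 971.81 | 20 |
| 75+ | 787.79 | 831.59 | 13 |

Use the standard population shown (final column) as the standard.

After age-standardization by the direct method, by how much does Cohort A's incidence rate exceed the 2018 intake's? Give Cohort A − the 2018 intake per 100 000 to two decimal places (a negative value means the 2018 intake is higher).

-49.75

Standard weights: 0.18, 0.13, 0.23, 0.11, 0.02, 0.20, 0.13.
Cohort A: 0.1800×32.61 + 0.1300×106.21 + 0.2300×241.31 + 0.1100×295.66 + 0.0200×770.74 + 0.2000×893.89 + 0.1300×787.79 = 404.3065 per 100 000.
The 2018 intake: 0.1800×36.54 + 0.1300×138.12 + 0.2300×319.70 + 0.1100×350.58 + 0.0200×747.83 + 0.2000×971.81 + 0.1300×831.59 = 454.0529 per 100 000.
Difference = 404.3065 − 454.0529 = -49.7464.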